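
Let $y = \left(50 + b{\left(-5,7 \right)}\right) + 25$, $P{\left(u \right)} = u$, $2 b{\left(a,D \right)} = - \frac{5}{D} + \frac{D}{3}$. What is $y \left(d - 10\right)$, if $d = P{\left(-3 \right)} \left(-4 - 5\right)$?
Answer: $\frac{27064}{21} \approx 1288.8$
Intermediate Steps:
$b{\left(a,D \right)} = - \frac{5}{2 D} + \frac{D}{6}$ ($b{\left(a,D \right)} = \frac{- \frac{5}{D} + \frac{D}{3}}{2} = - \frac{5}{2 D} + \frac{D}{6}$)
$d = 27$ ($d = - 3 \left(-4 - 5\right) = \left(-3\right) \left(-9\right) = 27$)
$y = \frac{1592}{21}$ ($y = \left(50 + \frac{-15 + 7^{2}}{6 \cdot 7}\right) + 25 = \left(50 + \frac{1}{6} \cdot \frac{1}{7} \left(-15 + 49\right)\right) + 25 = \left(50 + \frac{1}{6} \cdot \frac{1}{7} \cdot 34\right) + 25 = \left(50 + \frac{17}{21}\right) + 25 = \frac{1067}{21} + 25 = \frac{1592}{21} \approx 75.81$)
$y \left(d - 10\right) = \frac{1592 \left(27 - 10\right)}{21} = \frac{1592}{21} \cdot 17 = \frac{27064}{21}$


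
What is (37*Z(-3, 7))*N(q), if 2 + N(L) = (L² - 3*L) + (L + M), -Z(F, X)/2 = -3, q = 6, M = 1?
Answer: 5106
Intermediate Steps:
Z(F, X) = 6 (Z(F, X) = -2*(-3) = 6)
N(L) = -1 + L² - 2*L (N(L) = -2 + ((L² - 3*L) + (L + 1)) = -2 + ((L² - 3*L) + (1 + L)) = -2 + (1 + L² - 2*L) = -1 + L² - 2*L)
(37*Z(-3, 7))*N(q) = (37*6)*(-1 + 6² - 2*6) = 222*(-1 + 36 - 12) = 222*23 = 5106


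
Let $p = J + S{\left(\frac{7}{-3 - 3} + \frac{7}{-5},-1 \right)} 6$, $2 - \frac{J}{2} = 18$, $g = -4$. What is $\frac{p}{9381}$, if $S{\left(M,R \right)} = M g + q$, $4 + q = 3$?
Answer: $\frac{2}{795} \approx 0.0025157$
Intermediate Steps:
$q = -1$ ($q = -4 + 3 = -1$)
$J = -32$ ($J = 4 - 36 = -32$)
$S{\left(M,R \right)} = -1 - 4 M$ ($S{\left(M,R \right)} = M \left(-4\right) - 1 = - 4 M - 1 = -1 - 4 M$)
$p = \frac{118}{5}$ ($p = -32 + \left(-1 - 4 \left(\frac{7}{-3 - 3} + \frac{7}{-5}\right)\right) 6 = -32 + \left(-1 - 4 \left(\frac{7}{-3 - 3} + 7 \left(- \frac{1}{5}\right)\right)\right) 6 = -32 + \left(-1 - 4 \left(\frac{7}{-6} - \frac{7}{5}\right)\right) 6 = -32 + \left(-1 - 4 \left(7 \left(- \frac{1}{6}\right) - \frac{7}{5}\right)\right) 6 = -32 + \left(-1 - 4 \left(- \frac{7}{6} - \frac{7}{5}\right)\right) 6 = -32 + \left(-1 - - \frac{154}{15}\right) 6 = -32 + \left(-1 + \frac{154}{15}\right) 6 = -32 + \frac{139}{15} \cdot 6 = -32 + \frac{278}{5} = \frac{118}{5} \approx 23.6$)
$\frac{p}{9381} = \frac{118}{5 \cdot 9381} = \frac{118}{5} \cdot \frac{1}{9381} = \frac{2}{795}$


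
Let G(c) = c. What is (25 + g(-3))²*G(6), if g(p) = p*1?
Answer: 2904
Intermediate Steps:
g(p) = p
(25 + g(-3))²*G(6) = (25 - 3)²*6 = 22²*6 = 484*6 = 2904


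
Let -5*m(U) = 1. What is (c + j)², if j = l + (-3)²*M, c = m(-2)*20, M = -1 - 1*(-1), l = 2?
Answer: 4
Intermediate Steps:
m(U) = -⅕ (m(U) = -⅕*1 = -⅕)
M = 0 (M = -1 + 1 = 0)
c = -4 (c = -⅕*20 = -4)
j = 2 (j = 2 + (-3)²*0 = 2 + 9*0 = 2 + 0 = 2)
(c + j)² = (-4 + 2)² = (-2)² = 4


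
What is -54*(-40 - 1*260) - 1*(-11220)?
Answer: 27420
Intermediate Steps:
-54*(-40 - 1*260) - 1*(-11220) = -54*(-40 - 260) + 11220 = -54*(-300) + 11220 = 16200 + 11220 = 27420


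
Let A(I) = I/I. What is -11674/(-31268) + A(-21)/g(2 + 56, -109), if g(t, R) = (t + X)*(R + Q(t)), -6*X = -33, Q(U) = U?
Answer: 37774981/101261418 ≈ 0.37304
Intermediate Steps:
A(I) = 1
X = 11/2 (X = -⅙*(-33) = 11/2 ≈ 5.5000)
g(t, R) = (11/2 + t)*(R + t) (g(t, R) = (t + 11/2)*(R + t) = (11/2 + t)*(R + t))
-11674/(-31268) + A(-21)/g(2 + 56, -109) = -11674/(-31268) + 1/((2 + 56)² + (11/2)*(-109) + 11*(2 + 56)/2 - 109*(2 + 56)) = -11674*(-1/31268) + 1/(58² - 1199/2 + (11/2)*58 - 109*58) = 5837/15634 + 1/(3364 - 1199/2 + 319 - 6322) = 5837/15634 + 1/(-6477/2) = 5837/15634 + 1*(-2/6477) = 5837/15634 - 2/6477 = 37774981/101261418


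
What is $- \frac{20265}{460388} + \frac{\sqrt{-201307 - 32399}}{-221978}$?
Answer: $- \frac{20265}{460388} - \frac{i \sqrt{233706}}{221978} \approx -0.044017 - 0.0021778 i$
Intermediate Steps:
$- \frac{20265}{460388} + \frac{\sqrt{-201307 - 32399}}{-221978} = \left(-20265\right) \frac{1}{460388} + \sqrt{-233706} \left(- \frac{1}{221978}\right) = - \frac{20265}{460388} + i \sqrt{233706} \left(- \frac{1}{221978}\right) = - \frac{20265}{460388} - \frac{i \sqrt{233706}}{221978}$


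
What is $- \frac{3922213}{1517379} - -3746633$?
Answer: $\frac{247176448378}{65973} \approx 3.7466 \cdot 10^{6}$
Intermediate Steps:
$- \frac{3922213}{1517379} - -3746633 = \left(-3922213\right) \frac{1}{1517379} + 3746633 = - \frac{170531}{65973} + 3746633 = \frac{247176448378}{65973}$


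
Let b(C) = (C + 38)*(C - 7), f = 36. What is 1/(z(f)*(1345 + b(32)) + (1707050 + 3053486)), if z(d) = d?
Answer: 1/4871956 ≈ 2.0526e-7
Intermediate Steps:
b(C) = (-7 + C)*(38 + C) (b(C) = (38 + C)*(-7 + C) = (-7 + C)*(38 + C))
1/(z(f)*(1345 + b(32)) + (1707050 + 3053486)) = 1/(36*(1345 + (-266 + 32² + 31*32)) + (1707050 + 3053486)) = 1/(36*(1345 + (-266 + 1024 + 992)) + 4760536) = 1/(36*(1345 + 1750) + 4760536) = 1/(36*3095 + 4760536) = 1/(111420 + 4760536) = 1/4871956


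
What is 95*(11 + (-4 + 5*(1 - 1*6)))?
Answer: -1710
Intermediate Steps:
95*(11 + (-4 + 5*(1 - 1*6))) = 95*(11 + (-4 + 5*(1 - 6))) = 95*(11 + (-4 + 5*(-5))) = 95*(11 + (-4 - 25)) = 95*(11 - 29) = 95*(-18) = -1710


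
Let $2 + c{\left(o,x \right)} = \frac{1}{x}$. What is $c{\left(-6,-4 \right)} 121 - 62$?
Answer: $- \frac{1337}{4} \approx -334.25$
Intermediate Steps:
$c{\left(o,x \right)} = -2 + \frac{1}{x}$
$c{\left(-6,-4 \right)} 121 - 62 = \left(-2 + \frac{1}{-4}\right) 121 - 62 = \left(-2 - \frac{1}{4}\right) 121 - 62 = \left(- \frac{9}{4}\right) 121 - 62 = - \frac{1089}{4} - 62 = - \frac{1337}{4}$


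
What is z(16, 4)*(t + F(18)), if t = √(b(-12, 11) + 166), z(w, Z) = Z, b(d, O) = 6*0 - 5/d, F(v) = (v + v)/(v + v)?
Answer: 4 + 2*√5991/3 ≈ 55.601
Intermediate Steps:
F(v) = 1 (F(v) = (2*v)/((2*v)) = (2*v)*(1/(2*v)) = 1)
b(d, O) = -5/d (b(d, O) = 0 - 5/d = -5/d)
t = √5991/6 (t = √(-5/(-12) + 166) = √(-5*(-1/12) + 166) = √(5/12 + 166) = √(1997/12) = √5991/6 ≈ 12.900)
z(16, 4)*(t + F(18)) = 4*(√5991/6 + 1) = 4*(1 + √5991/6) = 4 + 2*√5991/3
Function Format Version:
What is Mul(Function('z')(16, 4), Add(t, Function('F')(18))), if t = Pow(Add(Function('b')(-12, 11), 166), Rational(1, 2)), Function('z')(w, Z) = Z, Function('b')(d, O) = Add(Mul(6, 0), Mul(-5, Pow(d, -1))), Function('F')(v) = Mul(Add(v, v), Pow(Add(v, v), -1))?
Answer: Add(4, Mul(Rational(2, 3), Pow(5991, Rational(1, 2)))) ≈ 55.601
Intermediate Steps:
Function('F')(v) = 1 (Function('F')(v) = Mul(Mul(2, v), Pow(Mul(2, v), -1)) = Mul(Mul(2, v), Mul(Rational(1, 2), Pow(v, -1))) = 1)
Function('b')(d, O) = Mul(-5, Pow(d, -1)) (Function('b')(d, O) = Add(0, Mul(-5, Pow(d, -1))) = Mul(-5, Pow(d, -1)))
t = Mul(Rational(1, 6), Pow(5991, Rational(1, 2))) (t = Pow(Add(Mul(-5, Pow(-12, -1)), 166), Rational(1, 2)) = Pow(Add(Mul(-5, Rational(-1, 12)), 166), Rational(1, 2)) = Pow(Add(Rational(5, 12), 166), Rational(1, 2)) = Pow(Rational(1997, 12), Rational(1, 2)) = Mul(Rational(1, 6), Pow(5991, Rational(1, 2))) ≈ 12.900)
Mul(Function('z')(16, 4), Add(t, Function('F')(18))) = Mul(4, Add(Mul(Rational(1, 6), Pow(5991, Rational(1, 2))), 1)) = Mul(4, Add(1, Mul(Rational(1, 6), Pow(5991, Rational(1, 2))))) = Add(4, Mul(Rational(2, 3), Pow(5991, Rational(1, 2))))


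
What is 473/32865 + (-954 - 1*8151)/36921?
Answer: -93924064/404469555 ≈ -0.23222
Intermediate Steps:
473/32865 + (-954 - 1*8151)/36921 = 473*(1/32865) + (-954 - 8151)*(1/36921) = 473/32865 - 9105*1/36921 = 473/32865 - 3035/12307 = -93924064/404469555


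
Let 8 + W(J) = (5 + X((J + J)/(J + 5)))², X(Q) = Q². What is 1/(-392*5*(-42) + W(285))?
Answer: 707281/58273275788 ≈ 1.2137e-5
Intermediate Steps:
W(J) = -8 + (5 + 4*J²/(5 + J)²)² (W(J) = -8 + (5 + ((J + J)/(J + 5))²)² = -8 + (5 + ((2*J)/(5 + J))²)² = -8 + (5 + (2*J/(5 + J))²)² = -8 + (5 + 4*J²/(5 + J)²)²)
1/(-392*5*(-42) + W(285)) = 1/(-392*5*(-42) + (-8 + (4*285² + 5*(5 + 285)²)²/(5 + 285)⁴)) = 1/(-28*70*(-42) + (-8 + (4*81225 + 5*290²)²/290⁴)) = 1/(-1960*(-42) + (-8 + (324900 + 5*84100)²/7072810000)) = 1/(82320 + (-8 + (324900 + 420500)²/7072810000)) = 1/(82320 + (-8 + (1/7072810000)*745400²)) = 1/(82320 + (-8 + (1/7072810000)*555621160000)) = 1/(82320 + (-8 + 55562116/707281)) = 1/(82320 + 49903868/707281) = 1/(58273275788/707281) = 707281/58273275788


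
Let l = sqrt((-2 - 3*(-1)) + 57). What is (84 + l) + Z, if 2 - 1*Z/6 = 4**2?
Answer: sqrt(58) ≈ 7.6158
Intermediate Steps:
Z = -84 (Z = 12 - 6*4**2 = 12 - 6*16 = 12 - 96 = -84)
l = sqrt(58) (l = sqrt((-2 + 3) + 57) = sqrt(1 + 57) = sqrt(58) ≈ 7.6158)
(84 + l) + Z = (84 + sqrt(58)) - 84 = sqrt(58)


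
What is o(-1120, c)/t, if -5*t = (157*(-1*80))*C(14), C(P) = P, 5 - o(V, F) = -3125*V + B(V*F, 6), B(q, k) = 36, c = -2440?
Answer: -3500031/35168 ≈ -99.523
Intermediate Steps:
o(V, F) = -31 + 3125*V (o(V, F) = 5 - (-3125*V + 36) = 5 - (36 - 3125*V) = 5 + (-36 + 3125*V) = -31 + 3125*V)
t = 35168 (t = -157*(-1*80)*14/5 = -157*(-80)*14/5 = -(-2512)*14 = -1/5*(-175840) = 35168)
o(-1120, c)/t = (-31 + 3125*(-1120))/35168 = (-31 - 3500000)*(1/35168) = -3500031*1/35168 = -3500031/35168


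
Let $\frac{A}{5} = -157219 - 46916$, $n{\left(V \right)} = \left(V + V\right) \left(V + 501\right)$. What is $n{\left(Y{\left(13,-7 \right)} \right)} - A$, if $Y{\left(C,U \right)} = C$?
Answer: $1034039$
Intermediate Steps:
$n{\left(V \right)} = 2 V \left(501 + V\right)$
$A = -1020675$ ($A = 5 \left(-157219 - 46916\right) = 5 \left(-204135\right) = -1020675$)
$n{\left(Y{\left(13,-7 \right)} \right)} - A = 2 \cdot 13 \left(501 + 13\right) - -1020675 = 2 \cdot 13 \cdot 514 + 1020675 = 13364 + 1020675 = 1034039$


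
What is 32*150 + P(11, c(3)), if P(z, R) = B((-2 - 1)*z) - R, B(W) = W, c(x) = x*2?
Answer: 4761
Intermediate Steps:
c(x) = 2*x
P(z, R) = -R - 3*z (P(z, R) = (-2 - 1)*z - R = -3*z - R = -R - 3*z)
32*150 + P(11, c(3)) = 32*150 + (-2*3 - 3*11) = 4800 + (-1*6 - 33) = 4800 + (-6 - 33) = 4800 - 39 = 4761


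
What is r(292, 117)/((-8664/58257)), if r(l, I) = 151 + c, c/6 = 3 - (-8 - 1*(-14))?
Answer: -135933/152 ≈ -894.30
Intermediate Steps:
c = -18 (c = 6*(3 - (-8 - 1*(-14))) = 6*(3 - (-8 + 14)) = 6*(3 - 1*6) = 6*(3 - 6) = 6*(-3) = -18)
r(l, I) = 133 (r(l, I) = 151 - 18 = 133)
r(292, 117)/((-8664/58257)) = 133/((-8664/58257)) = 133/((-8664*1/58257)) = 133/(-2888/19419) = 133*(-19419/2888) = -135933/152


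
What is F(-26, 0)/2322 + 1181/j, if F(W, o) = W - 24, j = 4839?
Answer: 416722/1872693 ≈ 0.22253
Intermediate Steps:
F(W, o) = -24 + W
F(-26, 0)/2322 + 1181/j = (-24 - 26)/2322 + 1181/4839 = -50*1/2322 + 1181*(1/4839) = -25/1161 + 1181/4839 = 416722/1872693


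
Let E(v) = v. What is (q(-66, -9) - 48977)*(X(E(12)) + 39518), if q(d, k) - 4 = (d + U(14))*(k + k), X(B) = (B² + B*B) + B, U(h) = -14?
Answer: -1892668994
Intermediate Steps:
X(B) = B + 2*B² (X(B) = (B² + B²) + B = 2*B² + B = B + 2*B²)
q(d, k) = 4 + 2*k*(-14 + d) (q(d, k) = 4 + (d - 14)*(k + k) = 4 + (-14 + d)*(2*k) = 4 + 2*k*(-14 + d))
(q(-66, -9) - 48977)*(X(E(12)) + 39518) = ((4 - 28*(-9) + 2*(-66)*(-9)) - 48977)*(12*(1 + 2*12) + 39518) = ((4 + 252 + 1188) - 48977)*(12*(1 + 24) + 39518) = (1444 - 48977)*(12*25 + 39518) = -47533*(300 + 39518) = -47533*39818 = -1892668994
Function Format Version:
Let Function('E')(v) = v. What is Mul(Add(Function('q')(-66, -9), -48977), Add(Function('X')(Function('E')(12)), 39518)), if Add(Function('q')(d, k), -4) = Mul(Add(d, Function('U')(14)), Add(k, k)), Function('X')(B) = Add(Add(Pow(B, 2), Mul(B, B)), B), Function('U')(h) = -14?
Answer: -1892668994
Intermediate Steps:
Function('X')(B) = Add(B, Mul(2, Pow(B, 2))) (Function('X')(B) = Add(Add(Pow(B, 2), Pow(B, 2)), B) = Add(Mul(2, Pow(B, 2)), B) = Add(B, Mul(2, Pow(B, 2))))
Function('q')(d, k) = Add(4, Mul(2, k, Add(-14, d))) (Function('q')(d, k) = Add(4, Mul(Add(d, -14), Add(k, k))) = Add(4, Mul(Add(-14, d), Mul(2, k))) = Add(4, Mul(2, k, Add(-14, d))))
Mul(Add(Function('q')(-66, -9), -48977), Add(Function('X')(Function('E')(12)), 39518)) = Mul(Add(Add(4, Mul(-28, -9), Mul(2, -66, -9)), -48977), Add(Mul(12, Add(1, Mul(2, 12))), 39518)) = Mul(Add(Add(4, 252, 1188), -48977), Add(Mul(12, Add(1, 24)), 39518)) = Mul(Add(1444, -48977), Add(Mul(12, 25), 39518)) = Mul(-47533, Add(300, 39518)) = Mul(-47533, 39818) = -1892668994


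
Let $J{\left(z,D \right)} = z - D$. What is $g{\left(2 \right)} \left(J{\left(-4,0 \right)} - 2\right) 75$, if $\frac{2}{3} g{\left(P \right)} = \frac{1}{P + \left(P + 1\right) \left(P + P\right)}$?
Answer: $- \frac{675}{14} \approx -48.214$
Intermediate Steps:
$g{\left(P \right)} = \frac{3}{2 \left(P + 2 P \left(1 + P\right)\right)}$ ($g{\left(P \right)} = \frac{3}{2 \left(P + \left(P + 1\right) \left(P + P\right)\right)} = \frac{3}{2 \left(P + \left(1 + P\right) 2 P\right)} = \frac{3}{2 \left(P + 2 P \left(1 + P\right)\right)}$)
$g{\left(2 \right)} \left(J{\left(-4,0 \right)} - 2\right) 75 = \frac{3}{2 \cdot 2 \left(3 + 2 \cdot 2\right)} \left(\left(-4 - 0\right) - 2\right) 75 = \frac{3}{2} \cdot \frac{1}{2} \frac{1}{3 + 4} \left(\left(-4 + 0\right) - 2\right) 75 = \frac{3}{2} \cdot \frac{1}{2} \cdot \frac{1}{7} \left(-4 - 2\right) 75 = \frac{3}{2} \cdot \frac{1}{2} \cdot \frac{1}{7} \left(-6\right) 75 = \frac{3}{28} \left(-6\right) 75 = \left(- \frac{9}{14}\right) 75 = - \frac{675}{14}$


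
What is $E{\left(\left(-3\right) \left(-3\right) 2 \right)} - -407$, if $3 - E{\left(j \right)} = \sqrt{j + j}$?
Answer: $404$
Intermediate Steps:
$E{\left(j \right)} = 3 - \sqrt{2} \sqrt{j}$ ($E{\left(j \right)} = 3 - \sqrt{j + j} = 3 - \sqrt{2 j} = 3 - \sqrt{2} \sqrt{j}$)
$E{\left(\left(-3\right) \left(-3\right) 2 \right)} - -407 = \left(3 - \sqrt{2} \sqrt{\left(-3\right) \left(-3\right) 2}\right) - -407 = \left(3 - \sqrt{2} \sqrt{9 \cdot 2}\right) + 407 = \left(3 - \sqrt{2} \sqrt{18}\right) + 407 = \left(3 - \sqrt{2} \cdot 3 \sqrt{2}\right) + 407 = \left(3 - 6\right) + 407 = -3 + 407 = 404$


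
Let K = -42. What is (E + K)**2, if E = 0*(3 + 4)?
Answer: 1764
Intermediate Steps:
E = 0 (E = 0*7 = 0)
(E + K)**2 = (0 - 42)**2 = (-42)**2 = 1764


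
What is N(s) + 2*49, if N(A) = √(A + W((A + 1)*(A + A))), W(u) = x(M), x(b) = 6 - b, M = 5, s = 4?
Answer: 98 + √5 ≈ 100.24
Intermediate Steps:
W(u) = 1 (W(u) = 6 - 1*5 = 6 - 5 = 1)
N(A) = √(1 + A) (N(A) = √(A + 1) = √(1 + A))
N(s) + 2*49 = √(1 + 4) + 2*49 = √5 + 98 = 98 + √5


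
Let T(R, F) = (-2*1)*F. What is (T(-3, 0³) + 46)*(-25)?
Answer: -1150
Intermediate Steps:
T(R, F) = -2*F
(T(-3, 0³) + 46)*(-25) = (-2*0³ + 46)*(-25) = (-2*0 + 46)*(-25) = (0 + 46)*(-25) = 46*(-25) = -1150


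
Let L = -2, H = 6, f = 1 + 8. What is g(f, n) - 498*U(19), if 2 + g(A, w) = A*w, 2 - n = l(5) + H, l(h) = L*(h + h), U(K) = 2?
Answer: -854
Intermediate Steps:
f = 9
l(h) = -4*h (l(h) = -2*(h + h) = -4*h)
n = 16 (n = 2 - (-4*5 + 6) = 2 - (-20 + 6) = 2 - 1*(-14) = 2 + 14 = 16)
g(A, w) = -2 + A*w
g(f, n) - 498*U(19) = (-2 + 9*16) - 498*2 = (-2 + 144) - 996 = 142 - 996 = -854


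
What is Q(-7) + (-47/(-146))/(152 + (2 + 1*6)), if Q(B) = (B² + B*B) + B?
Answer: 2125807/23360 ≈ 91.002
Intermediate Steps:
Q(B) = B + 2*B² (Q(B) = (B² + B²) + B = 2*B² + B = B + 2*B²)
Q(-7) + (-47/(-146))/(152 + (2 + 1*6)) = -7*(1 + 2*(-7)) + (-47/(-146))/(152 + (2 + 1*6)) = -7*(1 - 14) + (-47*(-1/146))/(152 + (2 + 6)) = -7*(-13) + 47/(146*(152 + 8)) = 91 + (47/146)/160 = 91 + (47/146)*(1/160) = 91 + 47/23360 = 2125807/23360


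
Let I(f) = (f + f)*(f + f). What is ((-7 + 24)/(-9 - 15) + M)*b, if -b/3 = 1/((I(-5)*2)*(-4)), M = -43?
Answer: -1049/6400 ≈ -0.16391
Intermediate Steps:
I(f) = 4*f² (I(f) = (2*f)*(2*f) = 4*f²)
b = 3/800 (b = -3/(((4*(-5)²)*2)*(-4)) = -3/(((4*25)*2)*(-4)) = -3/((100*2)*(-4)) = -3/(200*(-4)) = -3/(-800) = -3*(-1/800) = 3/800 ≈ 0.0037500)
((-7 + 24)/(-9 - 15) + M)*b = ((-7 + 24)/(-9 - 15) - 43)*(3/800) = (17/(-24) - 43)*(3/800) = (17*(-1/24) - 43)*(3/800) = (-17/24 - 43)*(3/800) = -1049/24*3/800 = -1049/6400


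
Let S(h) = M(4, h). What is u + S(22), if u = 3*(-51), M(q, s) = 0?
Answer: -153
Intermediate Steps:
S(h) = 0
u = -153
u + S(22) = -153 + 0 = -153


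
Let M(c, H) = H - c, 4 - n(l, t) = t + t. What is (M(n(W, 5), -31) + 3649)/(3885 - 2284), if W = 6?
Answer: 3624/1601 ≈ 2.2636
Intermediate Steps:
n(l, t) = 4 - 2*t (n(l, t) = 4 - (t + t) = 4 - 2*t)
(M(n(W, 5), -31) + 3649)/(3885 - 2284) = ((-31 - (4 - 2*5)) + 3649)/(3885 - 2284) = ((-31 - (4 - 10)) + 3649)/1601 = ((-31 - 1*(-6)) + 3649)*(1/1601) = ((-31 + 6) + 3649)*(1/1601) = (-25 + 3649)*(1/1601) = 3624*(1/1601) = 3624/1601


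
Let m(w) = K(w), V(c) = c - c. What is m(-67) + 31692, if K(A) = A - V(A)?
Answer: 31625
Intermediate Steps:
V(c) = 0
K(A) = A (K(A) = A - 1*0 = A + 0 = A)
m(w) = w
m(-67) + 31692 = -67 + 31692 = 31625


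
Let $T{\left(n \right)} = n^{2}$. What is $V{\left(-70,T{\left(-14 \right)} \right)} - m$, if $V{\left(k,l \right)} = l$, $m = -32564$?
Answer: $32760$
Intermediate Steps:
$V{\left(-70,T{\left(-14 \right)} \right)} - m = \left(-14\right)^{2} - -32564 = 196 + 32564 = 32760$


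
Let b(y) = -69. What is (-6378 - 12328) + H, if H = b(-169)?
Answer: -18775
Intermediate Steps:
H = -69
(-6378 - 12328) + H = (-6378 - 12328) - 69 = -18706 - 69 = -18775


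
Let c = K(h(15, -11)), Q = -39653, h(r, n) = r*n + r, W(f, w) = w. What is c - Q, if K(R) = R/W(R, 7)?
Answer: 277421/7 ≈ 39632.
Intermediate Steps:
h(r, n) = r + n*r (h(r, n) = n*r + r = r + n*r)
K(R) = R/7
c = -150/7 (c = (15*(1 - 11))/7 = (15*(-10))/7 = (⅐)*(-150) = -150/7 ≈ -21.429)
c - Q = -150/7 - 1*(-39653) = -150/7 + 39653 = 277421/7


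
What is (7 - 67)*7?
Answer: -420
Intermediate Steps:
(7 - 67)*7 = -60*7 = -420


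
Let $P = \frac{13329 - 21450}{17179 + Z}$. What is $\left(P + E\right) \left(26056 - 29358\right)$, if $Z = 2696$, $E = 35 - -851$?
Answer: $- \frac{19372975986}{6625} \approx -2.9242 \cdot 10^{6}$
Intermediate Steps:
$E = 886$ ($E = 35 + 851 = 886$)
$P = - \frac{2707}{6625}$ ($P = \frac{13329 - 21450}{17179 + 2696} = - \frac{8121}{19875} = \left(-8121\right) \frac{1}{19875} = - \frac{2707}{6625} \approx -0.4086$)
$\left(P + E\right) \left(26056 - 29358\right) = \left(- \frac{2707}{6625} + 886\right) \left(26056 - 29358\right) = \frac{5867043}{6625} \left(-3302\right) = - \frac{19372975986}{6625}$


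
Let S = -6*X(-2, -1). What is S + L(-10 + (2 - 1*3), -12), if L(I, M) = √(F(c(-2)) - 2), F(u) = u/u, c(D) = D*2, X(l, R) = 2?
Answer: -12 + I ≈ -12.0 + 1.0*I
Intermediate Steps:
c(D) = 2*D
F(u) = 1
L(I, M) = I (L(I, M) = √(1 - 2) = √(-1) = I)
S = -12 (S = -6*2 = -12)
S + L(-10 + (2 - 1*3), -12) = -12 + I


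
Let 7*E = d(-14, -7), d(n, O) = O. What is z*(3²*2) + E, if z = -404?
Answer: -7273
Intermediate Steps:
E = -1 (E = (⅐)*(-7) = -1)
z*(3²*2) + E = -404*3²*2 - 1 = -3636*2 - 1 = -404*18 - 1 = -7272 - 1 = -7273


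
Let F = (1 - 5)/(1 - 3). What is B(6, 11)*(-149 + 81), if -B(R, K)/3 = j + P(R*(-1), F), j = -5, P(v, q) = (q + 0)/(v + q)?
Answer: -1122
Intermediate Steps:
F = 2 (F = -4/(-2) = -4*(-1/2) = 2)
P(v, q) = q/(q + v)
B(R, K) = 15 - 6/(2 - R) (B(R, K) = -3*(-5 + 2/(2 + R*(-1))) = -3*(-5 + 2/(2 - R)) = 15 - 6/(2 - R))
B(6, 11)*(-149 + 81) = (3*(-8 + 5*6)/(-2 + 6))*(-149 + 81) = (3*(-8 + 30)/4)*(-68) = (3*(1/4)*22)*(-68) = (33/2)*(-68) = -1122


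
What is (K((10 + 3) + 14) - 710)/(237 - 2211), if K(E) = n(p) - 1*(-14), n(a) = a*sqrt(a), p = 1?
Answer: 695/1974 ≈ 0.35208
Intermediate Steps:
n(a) = a**(3/2)
K(E) = 15 (K(E) = 1**(3/2) - 1*(-14) = 1 + 14 = 15)
(K((10 + 3) + 14) - 710)/(237 - 2211) = (15 - 710)/(237 - 2211) = -695/(-1974) = -695*(-1/1974) = 695/1974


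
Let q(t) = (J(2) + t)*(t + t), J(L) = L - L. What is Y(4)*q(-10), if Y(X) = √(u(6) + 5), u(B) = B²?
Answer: 200*√41 ≈ 1280.6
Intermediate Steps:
J(L) = 0
Y(X) = √41 (Y(X) = √(6² + 5) = √(36 + 5) = √41)
q(t) = 2*t² (q(t) = (0 + t)*(t + t) = t*(2*t) = 2*t²)
Y(4)*q(-10) = √41*(2*(-10)²) = √41*(2*100) = √41*200 = 200*√41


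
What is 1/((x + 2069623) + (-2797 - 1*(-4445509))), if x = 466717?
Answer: 1/6979052 ≈ 1.4329e-7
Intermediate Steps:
1/((x + 2069623) + (-2797 - 1*(-4445509))) = 1/((466717 + 2069623) + (-2797 - 1*(-4445509))) = 1/(2536340 + (-2797 + 4445509)) = 1/(2536340 + 4442712) = 1/6979052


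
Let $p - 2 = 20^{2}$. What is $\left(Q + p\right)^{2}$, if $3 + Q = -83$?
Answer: $99856$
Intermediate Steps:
$Q = -86$ ($Q = -3 - 83 = -86$)
$p = 402$ ($p = 2 + 20^{2} = 2 + 400 = 402$)
$\left(Q + p\right)^{2} = \left(-86 + 402\right)^{2} = 316^{2} = 99856$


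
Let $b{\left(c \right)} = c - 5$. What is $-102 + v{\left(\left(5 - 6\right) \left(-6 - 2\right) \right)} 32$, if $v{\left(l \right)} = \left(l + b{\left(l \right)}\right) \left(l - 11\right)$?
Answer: $-1158$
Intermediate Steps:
$b{\left(c \right)} = -5 + c$
$v{\left(l \right)} = \left(-11 + l\right) \left(-5 + 2 l\right)$ ($v{\left(l \right)} = \left(l + \left(-5 + l\right)\right) \left(l - 11\right) = \left(-5 + 2 l\right) \left(-11 + l\right) = \left(-11 + l\right) \left(-5 + 2 l\right)$)
$-102 + v{\left(\left(5 - 6\right) \left(-6 - 2\right) \right)} 32 = -102 + \left(55 - 27 \left(5 - 6\right) \left(-6 - 2\right) + 2 \left(\left(5 - 6\right) \left(-6 - 2\right)\right)^{2}\right) 32 = -102 + \left(55 - 27 \left(\left(-1\right) \left(-8\right)\right) + 2 \left(\left(-1\right) \left(-8\right)\right)^{2}\right) 32 = -102 + \left(55 - 216 + 2 \cdot 8^{2}\right) 32 = -102 + \left(55 - 216 + 2 \cdot 64\right) 32 = -102 + \left(55 - 216 + 128\right) 32 = -102 - 1056 = -1158$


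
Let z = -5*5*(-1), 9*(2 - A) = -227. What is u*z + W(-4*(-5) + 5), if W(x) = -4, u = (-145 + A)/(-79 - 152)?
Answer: 18184/2079 ≈ 8.7465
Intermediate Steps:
A = 245/9 (A = 2 - ⅑*(-227) = 2 + 227/9 = 245/9 ≈ 27.222)
u = 1060/2079 (u = (-145 + 245/9)/(-79 - 152) = -1060/9/(-231) = -1060/9*(-1/231) = 1060/2079 ≈ 0.50986)
z = 25 (z = -25*(-1) = 25)
u*z + W(-4*(-5) + 5) = (1060/2079)*25 - 4 = 26500/2079 - 4 = 18184/2079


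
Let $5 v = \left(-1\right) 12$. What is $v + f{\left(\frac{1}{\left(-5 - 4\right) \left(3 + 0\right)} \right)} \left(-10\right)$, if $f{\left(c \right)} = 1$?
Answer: $- \frac{62}{5} \approx -12.4$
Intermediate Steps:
$v = - \frac{12}{5}$ ($v = \frac{\left(-1\right) 12}{5} = \frac{1}{5} \left(-12\right) = - \frac{12}{5} \approx -2.4$)
$v + f{\left(\frac{1}{\left(-5 - 4\right) \left(3 + 0\right)} \right)} \left(-10\right) = - \frac{12}{5} + 1 \left(-10\right) = - \frac{12}{5} - 10 = - \frac{62}{5}$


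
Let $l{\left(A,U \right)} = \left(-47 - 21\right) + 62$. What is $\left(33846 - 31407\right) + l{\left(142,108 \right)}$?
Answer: $2433$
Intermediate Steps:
$l{\left(A,U \right)} = -6$ ($l{\left(A,U \right)} = -68 + 62 = -6$)
$\left(33846 - 31407\right) + l{\left(142,108 \right)} = \left(33846 - 31407\right) - 6 = 2439 - 6 = 2433$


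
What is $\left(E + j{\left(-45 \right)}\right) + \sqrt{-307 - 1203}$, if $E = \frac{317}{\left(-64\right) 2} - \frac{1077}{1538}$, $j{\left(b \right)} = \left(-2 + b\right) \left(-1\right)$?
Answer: $\frac{4313603}{98432} + i \sqrt{1510} \approx 43.823 + 38.859 i$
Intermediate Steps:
$j{\left(b \right)} = 2 - b$
$E = - \frac{312701}{98432}$ ($E = \frac{317}{-128} - \frac{1077}{1538} = 317 \left(- \frac{1}{128}\right) - \frac{1077}{1538} = - \frac{317}{128} - \frac{1077}{1538} = - \frac{312701}{98432} \approx -3.1768$)
$\left(E + j{\left(-45 \right)}\right) + \sqrt{-307 - 1203} = \left(- \frac{312701}{98432} + \left(2 - -45\right)\right) + \sqrt{-307 - 1203} = \left(- \frac{312701}{98432} + \left(2 + 45\right)\right) + \sqrt{-1510} = \left(- \frac{312701}{98432} + 47\right) + i \sqrt{1510} = \frac{4313603}{98432} + i \sqrt{1510}$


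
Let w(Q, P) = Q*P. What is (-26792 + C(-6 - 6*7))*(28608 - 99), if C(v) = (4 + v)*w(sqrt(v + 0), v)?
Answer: -763813128 + 240844032*I*sqrt(3) ≈ -7.6381e+8 + 4.1715e+8*I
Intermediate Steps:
w(Q, P) = P*Q
C(v) = v**(3/2)*(4 + v) (C(v) = (4 + v)*(v*sqrt(v + 0)) = (4 + v)*(v*sqrt(v)) = (4 + v)*v**(3/2) = v**(3/2)*(4 + v))
(-26792 + C(-6 - 6*7))*(28608 - 99) = (-26792 + (-6 - 6*7)**(3/2)*(4 + (-6 - 6*7)))*(28608 - 99) = (-26792 + (-6 - 42)**(3/2)*(4 + (-6 - 42)))*28509 = (-26792 + (-48)**(3/2)*(4 - 48))*28509 = (-26792 - 192*I*sqrt(3)*(-44))*28509 = (-26792 + 8448*I*sqrt(3))*28509 = -763813128 + 240844032*I*sqrt(3)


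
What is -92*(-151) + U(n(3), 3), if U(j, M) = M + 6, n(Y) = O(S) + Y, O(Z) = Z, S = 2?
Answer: 13901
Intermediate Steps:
n(Y) = 2 + Y
U(j, M) = 6 + M
-92*(-151) + U(n(3), 3) = -92*(-151) + (6 + 3) = 13892 + 9 = 13901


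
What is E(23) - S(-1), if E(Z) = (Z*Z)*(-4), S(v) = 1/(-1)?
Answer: -2115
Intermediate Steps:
S(v) = -1
E(Z) = -4*Z² (E(Z) = Z²*(-4) = -4*Z²)
E(23) - S(-1) = -4*23² - 1*(-1) = -4*529 + 1 = -2116 + 1 = -2115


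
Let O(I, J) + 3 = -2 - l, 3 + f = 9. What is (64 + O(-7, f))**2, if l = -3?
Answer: 3844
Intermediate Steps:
f = 6 (f = -3 + 9 = 6)
O(I, J) = -2 (O(I, J) = -3 + (-2 - 1*(-3)) = -3 + (-2 + 3) = -3 + 1 = -2)
(64 + O(-7, f))**2 = (64 - 2)**2 = 62**2 = 3844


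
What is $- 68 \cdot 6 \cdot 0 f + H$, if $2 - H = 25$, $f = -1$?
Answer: $-23$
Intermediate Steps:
$H = -23$ ($H = 2 - 25 = -23$)
$- 68 \cdot 6 \cdot 0 f + H = - 68 \cdot 6 \cdot 0 \left(-1\right) - 23 = - 68 \cdot 0 \left(-1\right) - 23 = \left(-68\right) 0 - 23 = 0 - 23 = -23$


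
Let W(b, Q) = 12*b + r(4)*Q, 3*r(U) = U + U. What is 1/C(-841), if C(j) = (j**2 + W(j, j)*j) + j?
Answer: 3/33239684 ≈ 9.0254e-8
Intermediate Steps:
r(U) = 2*U/3 (r(U) = (U + U)/3 = (2*U)/3 = 2*U/3)
W(b, Q) = 12*b + 8*Q/3 (W(b, Q) = 12*b + ((2/3)*4)*Q = 12*b + 8*Q/3)
C(j) = j + 47*j**2/3 (C(j) = (j**2 + (12*j + 8*j/3)*j) + j = (j**2 + (44*j/3)*j) + j = (j**2 + 44*j**2/3) + j = 47*j**2/3 + j = j + 47*j**2/3)
1/C(-841) = 1/((1/3)*(-841)*(3 + 47*(-841))) = 1/((1/3)*(-841)*(3 - 39527)) = 1/((1/3)*(-841)*(-39524)) = 1/(33239684/3) = 3/33239684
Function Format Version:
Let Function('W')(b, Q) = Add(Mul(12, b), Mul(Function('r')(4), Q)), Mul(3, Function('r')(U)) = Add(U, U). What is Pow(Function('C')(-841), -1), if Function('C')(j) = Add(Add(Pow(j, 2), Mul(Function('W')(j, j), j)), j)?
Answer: Rational(3, 33239684) ≈ 9.0254e-8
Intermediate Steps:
Function('r')(U) = Mul(Rational(2, 3), U) (Function('r')(U) = Mul(Rational(1, 3), Add(U, U)) = Mul(Rational(1, 3), Mul(2, U)) = Mul(Rational(2, 3), U))
Function('W')(b, Q) = Add(Mul(12, b), Mul(Rational(8, 3), Q)) (Function('W')(b, Q) = Add(Mul(12, b), Mul(Mul(Rational(2, 3), 4), Q)) = Add(Mul(12, b), Mul(Rational(8, 3), Q)))
Function('C')(j) = Add(j, Mul(Rational(47, 3), Pow(j, 2))) (Function('C')(j) = Add(Add(Pow(j, 2), Mul(Add(Mul(12, j), Mul(Rational(8, 3), j)), j)), j) = Add(Add(Pow(j, 2), Mul(Mul(Rational(44, 3), j), j)), j) = Add(Add(Pow(j, 2), Mul(Rational(44, 3), Pow(j, 2))), j) = Add(Mul(Rational(47, 3), Pow(j, 2)), j) = Add(j, Mul(Rational(47, 3), Pow(j, 2))))
Pow(Function('C')(-841), -1) = Pow(Mul(Rational(1, 3), -841, Add(3, Mul(47, -841))), -1) = Pow(Mul(Rational(1, 3), -841, Add(3, -39527)), -1) = Pow(Mul(Rational(1, 3), -841, -39524), -1) = Pow(Rational(33239684, 3), -1) = Rational(3, 33239684)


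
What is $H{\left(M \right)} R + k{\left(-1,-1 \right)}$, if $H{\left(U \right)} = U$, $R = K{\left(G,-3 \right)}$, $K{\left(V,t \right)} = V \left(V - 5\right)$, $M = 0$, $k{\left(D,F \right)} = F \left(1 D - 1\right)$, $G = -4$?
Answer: $2$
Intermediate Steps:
$k{\left(D,F \right)} = F \left(-1 + D\right)$ ($k{\left(D,F \right)} = F \left(D - 1\right) = F \left(-1 + D\right)$)
$K{\left(V,t \right)} = V \left(-5 + V\right)$
$R = 36$ ($R = - 4 \left(-5 - 4\right) = \left(-4\right) \left(-9\right) = 36$)
$H{\left(M \right)} R + k{\left(-1,-1 \right)} = 0 \cdot 36 - \left(-1 - 1\right) = 0 - -2 = 0 + 2 = 2$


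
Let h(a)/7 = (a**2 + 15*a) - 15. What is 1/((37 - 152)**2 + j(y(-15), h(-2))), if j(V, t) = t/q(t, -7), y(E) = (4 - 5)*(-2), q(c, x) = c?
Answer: 1/13226 ≈ 7.5609e-5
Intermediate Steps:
y(E) = 2 (y(E) = -1*(-2) = 2)
h(a) = -105 + 7*a**2 + 105*a (h(a) = 7*((a**2 + 15*a) - 15) = 7*(-15 + a**2 + 15*a) = -105 + 7*a**2 + 105*a)
j(V, t) = 1 (j(V, t) = t/t = 1)
1/((37 - 152)**2 + j(y(-15), h(-2))) = 1/((37 - 152)**2 + 1) = 1/((-115)**2 + 1) = 1/(13225 + 1) = 1/13226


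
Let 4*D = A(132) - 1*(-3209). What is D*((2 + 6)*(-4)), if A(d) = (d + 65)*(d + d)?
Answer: -441736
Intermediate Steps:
A(d) = 2*d*(65 + d) (A(d) = (65 + d)*(2*d) = 2*d*(65 + d))
D = 55217/4 (D = (2*132*(65 + 132) - 1*(-3209))/4 = (2*132*197 + 3209)/4 = (52008 + 3209)/4 = (1/4)*55217 = 55217/4 ≈ 13804.)
D*((2 + 6)*(-4)) = 55217*((2 + 6)*(-4))/4 = 55217*(8*(-4))/4 = (55217/4)*(-32) = -441736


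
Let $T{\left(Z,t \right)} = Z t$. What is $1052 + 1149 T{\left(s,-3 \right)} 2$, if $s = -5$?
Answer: $35522$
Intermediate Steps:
$1052 + 1149 T{\left(s,-3 \right)} 2 = 1052 + 1149 \left(-5\right) \left(-3\right) 2 = 1052 + 1149 \cdot 15 \cdot 2 = 1052 + 1149 \cdot 30 = 1052 + 34470 = 35522$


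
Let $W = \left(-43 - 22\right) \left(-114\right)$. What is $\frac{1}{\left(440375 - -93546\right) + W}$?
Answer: $\frac{1}{541331} \approx 1.8473 \cdot 10^{-6}$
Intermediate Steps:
$W = 7410$ ($W = \left(-43 + \left(-135 + 113\right)\right) \left(-114\right) = \left(-43 - 22\right) \left(-114\right) = \left(-65\right) \left(-114\right) = 7410$)
$\frac{1}{\left(440375 - -93546\right) + W} = \frac{1}{\left(440375 - -93546\right) + 7410} = \frac{1}{\left(440375 + 93546\right) + 7410} = \frac{1}{533921 + 7410} = \frac{1}{541331}$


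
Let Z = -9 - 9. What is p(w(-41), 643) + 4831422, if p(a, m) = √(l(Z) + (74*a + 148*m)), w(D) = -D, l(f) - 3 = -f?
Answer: 4831422 + √98219 ≈ 4.8317e+6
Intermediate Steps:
Z = -18
l(f) = 3 - f
p(a, m) = √(21 + 74*a + 148*m) (p(a, m) = √((3 - 1*(-18)) + (74*a + 148*m)) = √((3 + 18) + (74*a + 148*m)) = √(21 + (74*a + 148*m)) = √(21 + 74*a + 148*m))
p(w(-41), 643) + 4831422 = √(21 + 74*(-1*(-41)) + 148*643) + 4831422 = √(21 + 74*41 + 95164) + 4831422 = √(21 + 3034 + 95164) + 4831422 = √98219 + 4831422 = 4831422 + √98219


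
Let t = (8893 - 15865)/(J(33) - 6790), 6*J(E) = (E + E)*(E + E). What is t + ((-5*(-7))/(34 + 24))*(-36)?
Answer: -904533/43964 ≈ -20.574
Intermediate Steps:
J(E) = 2*E**2/3 (J(E) = ((E + E)*(E + E))/6 = ((2*E)*(2*E))/6 = (4*E**2)/6 = 2*E**2/3)
t = 1743/1516 (t = (8893 - 15865)/((2/3)*33**2 - 6790) = -6972/((2/3)*1089 - 6790) = -6972/(726 - 6790) = -6972/(-6064) = -6972*(-1/6064) = 1743/1516 ≈ 1.1497)
t + ((-5*(-7))/(34 + 24))*(-36) = 1743/1516 + ((-5*(-7))/(34 + 24))*(-36) = 1743/1516 + (35/58)*(-36) = 1743/1516 - 630/29 = -904533/43964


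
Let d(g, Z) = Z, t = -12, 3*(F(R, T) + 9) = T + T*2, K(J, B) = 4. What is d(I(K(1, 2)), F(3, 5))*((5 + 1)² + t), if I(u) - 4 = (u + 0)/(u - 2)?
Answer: -96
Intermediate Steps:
I(u) = 4 + u/(-2 + u) (I(u) = 4 + (u + 0)/(u - 2) = 4 + u/(-2 + u))
F(R, T) = -9 + T (F(R, T) = -9 + (T + T*2)/3 = -9 + (T + 2*T)/3 = -9 + (3*T)/3 = -9 + T)
d(I(K(1, 2)), F(3, 5))*((5 + 1)² + t) = (-9 + 5)*((5 + 1)² - 12) = -4*(6² - 12) = -4*(36 - 12) = -4*24 = -96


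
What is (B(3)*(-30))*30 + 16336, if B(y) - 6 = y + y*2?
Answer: 2836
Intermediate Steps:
B(y) = 6 + 3*y (B(y) = 6 + (y + y*2) = 6 + (y + 2*y) = 6 + 3*y)
(B(3)*(-30))*30 + 16336 = ((6 + 3*3)*(-30))*30 + 16336 = ((6 + 9)*(-30))*30 + 16336 = (15*(-30))*30 + 16336 = -450*30 + 16336 = -13500 + 16336 = 2836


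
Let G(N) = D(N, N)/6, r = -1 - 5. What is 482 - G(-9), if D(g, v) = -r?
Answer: 481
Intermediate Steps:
r = -6
D(g, v) = 6 (D(g, v) = -1*(-6) = 6)
G(N) = 1 (G(N) = 6/6 = 6*(1/6) = 1)
482 - G(-9) = 482 - 1*1 = 482 - 1 = 481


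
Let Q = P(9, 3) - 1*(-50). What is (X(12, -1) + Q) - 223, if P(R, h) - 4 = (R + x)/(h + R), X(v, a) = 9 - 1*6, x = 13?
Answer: -985/6 ≈ -164.17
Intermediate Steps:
X(v, a) = 3 (X(v, a) = 9 - 6 = 3)
P(R, h) = 4 + (13 + R)/(R + h) (P(R, h) = 4 + (R + 13)/(h + R) = 4 + (13 + R)/(R + h))
Q = 335/6 (Q = (13 + 4*3 + 5*9)/(9 + 3) - 1*(-50) = (13 + 12 + 45)/12 + 50 = (1/12)*70 + 50 = 35/6 + 50 = 335/6 ≈ 55.833)
(X(12, -1) + Q) - 223 = (3 + 335/6) - 223 = 353/6 - 223 = -985/6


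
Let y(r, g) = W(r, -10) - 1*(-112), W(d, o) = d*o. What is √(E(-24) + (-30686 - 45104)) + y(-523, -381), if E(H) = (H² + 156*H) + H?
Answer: 5342 + I*√78982 ≈ 5342.0 + 281.04*I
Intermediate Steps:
y(r, g) = 112 - 10*r (y(r, g) = r*(-10) - 1*(-112) = -10*r + 112 = 112 - 10*r)
E(H) = H² + 157*H
√(E(-24) + (-30686 - 45104)) + y(-523, -381) = √(-24*(157 - 24) + (-30686 - 45104)) + (112 - 10*(-523)) = √(-24*133 - 75790) + (112 + 5230) = √(-3192 - 75790) + 5342 = √(-78982) + 5342 = I*√78982 + 5342 = 5342 + I*√78982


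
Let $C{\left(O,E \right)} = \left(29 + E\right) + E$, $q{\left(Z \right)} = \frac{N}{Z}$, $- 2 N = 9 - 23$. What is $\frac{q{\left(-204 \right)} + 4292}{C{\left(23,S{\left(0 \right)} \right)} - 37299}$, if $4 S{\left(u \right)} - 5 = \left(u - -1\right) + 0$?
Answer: $- \frac{875561}{7602468} \approx -0.11517$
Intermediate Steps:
$N = 7$ ($N = - \frac{9 - 23}{2} = \left(- \frac{1}{2}\right) \left(-14\right) = 7$)
$S{\left(u \right)} = \frac{3}{2} + \frac{u}{4}$ ($S{\left(u \right)} = \frac{5}{4} + \frac{\left(u - -1\right) + 0}{4} = \frac{5}{4} + \frac{\left(u + 1\right) + 0}{4} = \frac{5}{4} + \frac{\left(1 + u\right) + 0}{4} = \frac{5}{4} + \frac{1 + u}{4} = \frac{5}{4} + \left(\frac{1}{4} + \frac{u}{4}\right) = \frac{3}{2} + \frac{u}{4}$)
$q{\left(Z \right)} = \frac{7}{Z}$
$C{\left(O,E \right)} = 29 + 2 E$
$\frac{q{\left(-204 \right)} + 4292}{C{\left(23,S{\left(0 \right)} \right)} - 37299} = \frac{\frac{7}{-204} + 4292}{\left(29 + 2 \left(\frac{3}{2} + \frac{1}{4} \cdot 0\right)\right) - 37299} = \frac{7 \left(- \frac{1}{204}\right) + 4292}{\left(29 + 2 \left(\frac{3}{2} + 0\right)\right) - 37299} = \frac{- \frac{7}{204} + 4292}{\left(29 + 2 \cdot \frac{3}{2}\right) - 37299} = \frac{875561}{204 \left(\left(29 + 3\right) - 37299\right)} = \frac{875561}{204 \left(32 - 37299\right)} = \frac{875561}{204 \left(-37267\right)} = \frac{875561}{204} \left(- \frac{1}{37267}\right) = - \frac{875561}{7602468}$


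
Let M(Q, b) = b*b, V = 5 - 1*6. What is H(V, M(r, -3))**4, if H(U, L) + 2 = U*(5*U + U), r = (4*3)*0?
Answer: 256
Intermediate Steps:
r = 0 (r = 12*0 = 0)
V = -1 (V = 5 - 6 = -1)
M(Q, b) = b**2
H(U, L) = -2 + 6*U**2 (H(U, L) = -2 + U*(5*U + U) = -2 + U*(6*U) = -2 + 6*U**2)
H(V, M(r, -3))**4 = (-2 + 6*(-1)**2)**4 = (-2 + 6*1)**4 = (-2 + 6)**4 = 4**4 = 256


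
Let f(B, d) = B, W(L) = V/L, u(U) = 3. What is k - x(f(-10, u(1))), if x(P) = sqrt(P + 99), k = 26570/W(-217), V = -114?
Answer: 2882845/57 - sqrt(89) ≈ 50567.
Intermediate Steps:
W(L) = -114/L
k = 2882845/57 (k = 26570/((-114/(-217))) = 26570/((-114*(-1/217))) = 26570/(114/217) = 26570*(217/114) = 2882845/57 ≈ 50576.)
x(P) = sqrt(99 + P)
k - x(f(-10, u(1))) = 2882845/57 - sqrt(99 - 10) = 2882845/57 - sqrt(89)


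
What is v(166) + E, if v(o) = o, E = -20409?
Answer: -20243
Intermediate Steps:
v(166) + E = 166 - 20409 = -20243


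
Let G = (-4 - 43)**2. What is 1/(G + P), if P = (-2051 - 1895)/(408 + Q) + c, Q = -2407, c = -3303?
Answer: -1999/2182960 ≈ -0.00091573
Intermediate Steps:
G = 2209 (G = (-47)**2 = 2209)
P = -6598751/1999 (P = (-2051 - 1895)/(408 - 2407) - 3303 = -3946/(-1999) - 3303 = -3946*(-1/1999) - 3303 = 3946/1999 - 3303 = -6598751/1999 ≈ -3301.0)
1/(G + P) = 1/(2209 - 6598751/1999) = 1/(-2182960/1999) = -1999/2182960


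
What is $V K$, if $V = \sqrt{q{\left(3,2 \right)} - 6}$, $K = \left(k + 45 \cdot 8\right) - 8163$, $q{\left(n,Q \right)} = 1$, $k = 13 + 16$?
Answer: $- 7774 i \sqrt{5} \approx - 17383.0 i$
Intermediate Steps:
$k = 29$
$K = -7774$ ($K = \left(29 + 45 \cdot 8\right) - 8163 = \left(29 + 360\right) - 8163 = 389 - 8163 = -7774$)
$V = i \sqrt{5}$ ($V = \sqrt{1 - 6} = \sqrt{-5} = i \sqrt{5} \approx 2.2361 i$)
$V K = i \sqrt{5} \left(-7774\right) = - 7774 i \sqrt{5}$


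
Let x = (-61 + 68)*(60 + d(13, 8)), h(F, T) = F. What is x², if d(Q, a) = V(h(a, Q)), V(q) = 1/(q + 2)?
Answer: 17698849/100 ≈ 1.7699e+5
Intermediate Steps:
V(q) = 1/(2 + q)
d(Q, a) = 1/(2 + a)
x = 4207/10 (x = (-61 + 68)*(60 + 1/(2 + 8)) = 7*(60 + 1/10) = 7*(60 + ⅒) = 7*(601/10) = 4207/10 ≈ 420.70)
x² = (4207/10)² = 17698849/100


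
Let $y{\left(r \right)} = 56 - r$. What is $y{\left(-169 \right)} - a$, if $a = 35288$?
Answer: $-35063$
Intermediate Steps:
$y{\left(-169 \right)} - a = \left(56 - -169\right) - 35288 = \left(56 + 169\right) - 35288 = 225 - 35288 = -35063$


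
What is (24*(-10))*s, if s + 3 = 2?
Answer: 240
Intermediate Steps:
s = -1 (s = -3 + 2 = -1)
(24*(-10))*s = (24*(-10))*(-1) = -240*(-1) = 240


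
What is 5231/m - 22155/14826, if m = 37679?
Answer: -36058259/26601374 ≈ -1.3555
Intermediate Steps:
5231/m - 22155/14826 = 5231/37679 - 22155/14826 = 5231*(1/37679) - 22155*1/14826 = 5231/37679 - 1055/706 = -36058259/26601374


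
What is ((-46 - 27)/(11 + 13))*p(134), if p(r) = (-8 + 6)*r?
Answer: 4891/6 ≈ 815.17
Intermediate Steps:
p(r) = -2*r
((-46 - 27)/(11 + 13))*p(134) = ((-46 - 27)/(11 + 13))*(-2*134) = -73/24*(-268) = 4891/6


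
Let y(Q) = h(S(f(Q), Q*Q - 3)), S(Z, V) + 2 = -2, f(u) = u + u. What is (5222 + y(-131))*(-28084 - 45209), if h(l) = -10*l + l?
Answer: -385374594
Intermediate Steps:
f(u) = 2*u
S(Z, V) = -4 (S(Z, V) = -2 - 2 = -4)
h(l) = -9*l
y(Q) = 36 (y(Q) = -9*(-4) = 36)
(5222 + y(-131))*(-28084 - 45209) = (5222 + 36)*(-28084 - 45209) = 5258*(-73293) = -385374594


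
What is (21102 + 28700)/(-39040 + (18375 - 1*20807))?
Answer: -24901/20736 ≈ -1.2009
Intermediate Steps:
(21102 + 28700)/(-39040 + (18375 - 1*20807)) = 49802/(-39040 + (18375 - 20807)) = 49802/(-39040 - 2432) = 49802/(-41472) = 49802*(-1/41472) = -24901/20736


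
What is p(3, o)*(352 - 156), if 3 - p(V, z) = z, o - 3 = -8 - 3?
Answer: 2156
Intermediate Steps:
o = -8 (o = 3 + (-8 - 3) = 3 - 11 = -8)
p(V, z) = 3 - z
p(3, o)*(352 - 156) = (3 - 1*(-8))*(352 - 156) = (3 + 8)*196 = 11*196 = 2156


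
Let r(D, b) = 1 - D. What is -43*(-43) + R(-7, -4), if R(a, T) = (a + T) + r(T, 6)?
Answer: 1843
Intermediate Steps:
R(a, T) = 1 + a (R(a, T) = (a + T) + (1 - T) = (T + a) + (1 - T) = 1 + a)
-43*(-43) + R(-7, -4) = -43*(-43) + (1 - 7) = 1849 - 6 = 1843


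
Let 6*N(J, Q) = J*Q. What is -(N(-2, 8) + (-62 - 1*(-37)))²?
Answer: -6889/9 ≈ -765.44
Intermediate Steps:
N(J, Q) = J*Q/6 (N(J, Q) = (J*Q)/6 = J*Q/6)
-(N(-2, 8) + (-62 - 1*(-37)))² = -((⅙)*(-2)*8 + (-62 - 1*(-37)))² = -(-8/3 + (-62 + 37))² = -(-8/3 - 25)² = -(-83/3)² = -1*6889/9 = -6889/9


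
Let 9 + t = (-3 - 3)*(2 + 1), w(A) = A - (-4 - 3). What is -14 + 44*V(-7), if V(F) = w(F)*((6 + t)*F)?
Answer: -14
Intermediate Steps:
w(A) = 7 + A (w(A) = A - 1*(-7) = A + 7 = 7 + A)
t = -27 (t = -9 + (-3 - 3)*(2 + 1) = -9 - 6*3 = -9 - 18 = -27)
V(F) = -21*F*(7 + F) (V(F) = (7 + F)*((6 - 27)*F) = (7 + F)*(-21*F) = -21*F*(7 + F))
-14 + 44*V(-7) = -14 + 44*(-21*(-7)*(7 - 7)) = -14 + 44*(-21*(-7)*0) = -14 + 44*0 = -14 + 0 = -14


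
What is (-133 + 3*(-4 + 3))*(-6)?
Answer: 816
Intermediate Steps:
(-133 + 3*(-4 + 3))*(-6) = (-133 + 3*(-1))*(-6) = (-133 - 3)*(-6) = -136*(-6) = 816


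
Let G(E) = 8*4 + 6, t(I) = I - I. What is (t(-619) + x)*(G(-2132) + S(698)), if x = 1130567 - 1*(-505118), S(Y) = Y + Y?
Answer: 2345572290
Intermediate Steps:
S(Y) = 2*Y
t(I) = 0
x = 1635685 (x = 1130567 + 505118 = 1635685)
G(E) = 38 (G(E) = 32 + 6 = 38)
(t(-619) + x)*(G(-2132) + S(698)) = (0 + 1635685)*(38 + 2*698) = 1635685*(38 + 1396) = 1635685*1434 = 2345572290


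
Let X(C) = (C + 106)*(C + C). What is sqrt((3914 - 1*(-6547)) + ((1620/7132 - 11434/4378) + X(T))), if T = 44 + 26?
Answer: 3*sqrt(59407555862071703)/3902987 ≈ 187.35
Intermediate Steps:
T = 70
X(C) = 2*C*(106 + C) (X(C) = (106 + C)*(2*C) = 2*C*(106 + C))
sqrt((3914 - 1*(-6547)) + ((1620/7132 - 11434/4378) + X(T))) = sqrt((3914 - 1*(-6547)) + ((1620/7132 - 11434/4378) + 2*70*(106 + 70))) = sqrt((3914 + 6547) + ((1620*(1/7132) - 11434*1/4378) + 2*70*176)) = sqrt(10461 + ((405/1783 - 5717/2189) + 24640)) = sqrt(10461 + (-9306866/3902987 + 24640)) = sqrt(10461 + 96160292814/3902987) = sqrt(136989439821/3902987) = 3*sqrt(59407555862071703)/3902987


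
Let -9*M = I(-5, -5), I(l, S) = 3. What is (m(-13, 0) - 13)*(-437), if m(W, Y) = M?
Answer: 17480/3 ≈ 5826.7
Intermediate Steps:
M = -1/3 (M = -1/9*3 = -1/3 ≈ -0.33333)
m(W, Y) = -1/3
(m(-13, 0) - 13)*(-437) = (-1/3 - 13)*(-437) = -40/3*(-437) = 17480/3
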